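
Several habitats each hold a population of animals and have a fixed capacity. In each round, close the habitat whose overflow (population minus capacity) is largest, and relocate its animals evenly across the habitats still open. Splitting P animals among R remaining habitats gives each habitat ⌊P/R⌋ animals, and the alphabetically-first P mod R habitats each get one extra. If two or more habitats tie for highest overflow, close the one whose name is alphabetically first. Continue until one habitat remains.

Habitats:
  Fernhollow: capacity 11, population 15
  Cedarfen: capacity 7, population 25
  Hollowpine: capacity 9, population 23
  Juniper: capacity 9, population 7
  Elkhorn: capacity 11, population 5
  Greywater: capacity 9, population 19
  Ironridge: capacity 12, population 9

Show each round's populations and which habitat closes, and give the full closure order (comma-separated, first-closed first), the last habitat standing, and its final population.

Round 1: Cedarfen=25 Elkhorn=5 Fernhollow=15 Greywater=19 Hollowpine=23 Ironridge=9 Juniper=7 → close Cedarfen (overflow 18)
  25÷6 = 4 each, +1 to first 1
Round 2: Elkhorn=10 Fernhollow=19 Greywater=23 Hollowpine=27 Ironridge=13 Juniper=11 → close Hollowpine (overflow 18)
  27÷5 = 5 each, +1 to first 2
Round 3: Elkhorn=16 Fernhollow=25 Greywater=28 Ironridge=18 Juniper=16 → close Greywater (overflow 19)
  28÷4 = 7 each, +1 to first 0
Round 4: Elkhorn=23 Fernhollow=32 Ironridge=25 Juniper=23 → close Fernhollow (overflow 21)
  32÷3 = 10 each, +1 to first 2
Round 5: Elkhorn=34 Ironridge=36 Juniper=33 → close Ironridge (overflow 24)
  36÷2 = 18 each, +1 to first 0
Round 6: Elkhorn=52 Juniper=51 → close Juniper (overflow 42)
  51÷1 = 51 each, +1 to first 0

Closure order: Cedarfen, Hollowpine, Greywater, Fernhollow, Ironridge, Juniper
Last habitat: Elkhorn with 103 animals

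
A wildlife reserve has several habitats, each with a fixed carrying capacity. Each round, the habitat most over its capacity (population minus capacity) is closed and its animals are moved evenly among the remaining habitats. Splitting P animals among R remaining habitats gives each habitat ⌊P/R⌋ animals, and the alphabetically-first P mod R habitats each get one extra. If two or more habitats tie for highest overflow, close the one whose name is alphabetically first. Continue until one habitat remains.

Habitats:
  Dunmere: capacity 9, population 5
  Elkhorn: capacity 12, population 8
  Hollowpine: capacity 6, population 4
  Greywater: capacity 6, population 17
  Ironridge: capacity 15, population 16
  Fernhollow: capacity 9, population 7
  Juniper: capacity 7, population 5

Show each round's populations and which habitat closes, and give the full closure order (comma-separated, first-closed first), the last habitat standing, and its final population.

Closure order: Greywater, Ironridge, Fernhollow, Hollowpine, Dunmere, Elkhorn
Last habitat: Juniper with 62 animals

Round 1: Dunmere=5 Elkhorn=8 Fernhollow=7 Greywater=17 Hollowpine=4 Ironridge=16 Juniper=5 → close Greywater (overflow 11)
  17÷6 = 2 each, +1 to first 5
Round 2: Dunmere=8 Elkhorn=11 Fernhollow=10 Hollowpine=7 Ironridge=19 Juniper=7 → close Ironridge (overflow 4)
  19÷5 = 3 each, +1 to first 4
Round 3: Dunmere=12 Elkhorn=15 Fernhollow=14 Hollowpine=11 Juniper=10 → close Fernhollow (overflow 5)
  14÷4 = 3 each, +1 to first 2
Round 4: Dunmere=16 Elkhorn=19 Hollowpine=14 Juniper=13 → close Hollowpine (overflow 8)
  14÷3 = 4 each, +1 to first 2
Round 5: Dunmere=21 Elkhorn=24 Juniper=17 → close Dunmere (overflow 12)
  21÷2 = 10 each, +1 to first 1
Round 6: Elkhorn=35 Juniper=27 → close Elkhorn (overflow 23)
  35÷1 = 35 each, +1 to first 0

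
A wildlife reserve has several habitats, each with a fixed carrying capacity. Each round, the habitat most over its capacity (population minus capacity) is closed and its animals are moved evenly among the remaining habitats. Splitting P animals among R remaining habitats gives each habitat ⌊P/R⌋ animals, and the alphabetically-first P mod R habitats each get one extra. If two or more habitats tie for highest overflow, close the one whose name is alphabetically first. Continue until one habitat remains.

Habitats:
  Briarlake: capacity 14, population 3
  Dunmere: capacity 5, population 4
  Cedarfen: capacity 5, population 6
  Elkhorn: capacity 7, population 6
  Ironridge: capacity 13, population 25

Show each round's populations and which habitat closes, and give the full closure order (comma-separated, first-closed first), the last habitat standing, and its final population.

Round 1: Briarlake=3 Cedarfen=6 Dunmere=4 Elkhorn=6 Ironridge=25 → close Ironridge (overflow 12)
  25÷4 = 6 each, +1 to first 1
Round 2: Briarlake=10 Cedarfen=12 Dunmere=10 Elkhorn=12 → close Cedarfen (overflow 7)
  12÷3 = 4 each, +1 to first 0
Round 3: Briarlake=14 Dunmere=14 Elkhorn=16 → close Dunmere (overflow 9)
  14÷2 = 7 each, +1 to first 0
Round 4: Briarlake=21 Elkhorn=23 → close Elkhorn (overflow 16)
  23÷1 = 23 each, +1 to first 0

Closure order: Ironridge, Cedarfen, Dunmere, Elkhorn
Last habitat: Briarlake with 44 animals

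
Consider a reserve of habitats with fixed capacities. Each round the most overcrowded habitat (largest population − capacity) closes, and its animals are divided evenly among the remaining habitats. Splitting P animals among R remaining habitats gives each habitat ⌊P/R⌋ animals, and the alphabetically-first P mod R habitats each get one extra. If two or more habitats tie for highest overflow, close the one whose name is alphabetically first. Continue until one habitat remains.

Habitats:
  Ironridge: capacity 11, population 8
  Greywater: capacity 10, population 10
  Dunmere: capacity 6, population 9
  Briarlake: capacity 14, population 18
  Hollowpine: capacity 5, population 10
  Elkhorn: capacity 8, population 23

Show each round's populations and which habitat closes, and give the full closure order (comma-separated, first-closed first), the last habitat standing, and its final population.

Closure order: Elkhorn, Briarlake, Hollowpine, Dunmere, Greywater
Last habitat: Ironridge with 78 animals

Round 1: Briarlake=18 Dunmere=9 Elkhorn=23 Greywater=10 Hollowpine=10 Ironridge=8 → close Elkhorn (overflow 15)
  23÷5 = 4 each, +1 to first 3
Round 2: Briarlake=23 Dunmere=14 Greywater=15 Hollowpine=14 Ironridge=12 → close Briarlake (overflow 9)
  23÷4 = 5 each, +1 to first 3
Round 3: Dunmere=20 Greywater=21 Hollowpine=20 Ironridge=17 → close Hollowpine (overflow 15)
  20÷3 = 6 each, +1 to first 2
Round 4: Dunmere=27 Greywater=28 Ironridge=23 → close Dunmere (overflow 21)
  27÷2 = 13 each, +1 to first 1
Round 5: Greywater=42 Ironridge=36 → close Greywater (overflow 32)
  42÷1 = 42 each, +1 to first 0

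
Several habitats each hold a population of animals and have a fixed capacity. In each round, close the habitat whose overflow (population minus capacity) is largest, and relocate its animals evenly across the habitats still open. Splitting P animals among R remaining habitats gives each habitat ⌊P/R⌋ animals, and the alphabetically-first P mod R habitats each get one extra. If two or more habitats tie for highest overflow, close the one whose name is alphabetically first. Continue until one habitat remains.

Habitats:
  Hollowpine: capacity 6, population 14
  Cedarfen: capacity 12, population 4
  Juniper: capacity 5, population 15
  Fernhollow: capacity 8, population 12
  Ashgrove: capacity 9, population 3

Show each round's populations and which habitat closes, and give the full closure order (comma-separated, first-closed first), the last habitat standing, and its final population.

Closure order: Juniper, Hollowpine, Fernhollow, Ashgrove
Last habitat: Cedarfen with 48 animals

Round 1: Ashgrove=3 Cedarfen=4 Fernhollow=12 Hollowpine=14 Juniper=15 → close Juniper (overflow 10)
  15÷4 = 3 each, +1 to first 3
Round 2: Ashgrove=7 Cedarfen=8 Fernhollow=16 Hollowpine=17 → close Hollowpine (overflow 11)
  17÷3 = 5 each, +1 to first 2
Round 3: Ashgrove=13 Cedarfen=14 Fernhollow=21 → close Fernhollow (overflow 13)
  21÷2 = 10 each, +1 to first 1
Round 4: Ashgrove=24 Cedarfen=24 → close Ashgrove (overflow 15)
  24÷1 = 24 each, +1 to first 0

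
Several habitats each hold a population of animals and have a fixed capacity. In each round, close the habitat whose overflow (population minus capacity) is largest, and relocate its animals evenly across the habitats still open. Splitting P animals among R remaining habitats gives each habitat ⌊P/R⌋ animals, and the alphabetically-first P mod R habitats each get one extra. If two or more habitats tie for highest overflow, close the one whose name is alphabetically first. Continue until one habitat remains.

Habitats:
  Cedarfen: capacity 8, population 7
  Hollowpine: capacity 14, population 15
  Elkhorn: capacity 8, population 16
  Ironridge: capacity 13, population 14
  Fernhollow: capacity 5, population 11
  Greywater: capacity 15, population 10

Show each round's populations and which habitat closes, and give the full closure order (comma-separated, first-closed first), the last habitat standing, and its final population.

Closure order: Elkhorn, Fernhollow, Cedarfen, Hollowpine, Ironridge
Last habitat: Greywater with 73 animals

Round 1: Cedarfen=7 Elkhorn=16 Fernhollow=11 Greywater=10 Hollowpine=15 Ironridge=14 → close Elkhorn (overflow 8)
  16÷5 = 3 each, +1 to first 1
Round 2: Cedarfen=11 Fernhollow=14 Greywater=13 Hollowpine=18 Ironridge=17 → close Fernhollow (overflow 9)
  14÷4 = 3 each, +1 to first 2
Round 3: Cedarfen=15 Greywater=17 Hollowpine=21 Ironridge=20 → close Cedarfen (overflow 7)
  15÷3 = 5 each, +1 to first 0
Round 4: Greywater=22 Hollowpine=26 Ironridge=25 → close Hollowpine (overflow 12)
  26÷2 = 13 each, +1 to first 0
Round 5: Greywater=35 Ironridge=38 → close Ironridge (overflow 25)
  38÷1 = 38 each, +1 to first 0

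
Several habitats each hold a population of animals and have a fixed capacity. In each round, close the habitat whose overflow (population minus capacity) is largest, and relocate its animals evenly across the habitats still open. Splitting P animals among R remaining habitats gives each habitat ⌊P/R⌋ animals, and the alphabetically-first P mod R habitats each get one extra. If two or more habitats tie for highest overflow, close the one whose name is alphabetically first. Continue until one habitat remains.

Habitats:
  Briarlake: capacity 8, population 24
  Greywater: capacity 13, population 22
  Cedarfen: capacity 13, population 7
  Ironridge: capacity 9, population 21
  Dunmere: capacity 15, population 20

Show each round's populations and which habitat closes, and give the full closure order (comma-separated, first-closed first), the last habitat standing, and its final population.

Closure order: Briarlake, Ironridge, Greywater, Dunmere
Last habitat: Cedarfen with 94 animals

Round 1: Briarlake=24 Cedarfen=7 Dunmere=20 Greywater=22 Ironridge=21 → close Briarlake (overflow 16)
  24÷4 = 6 each, +1 to first 0
Round 2: Cedarfen=13 Dunmere=26 Greywater=28 Ironridge=27 → close Ironridge (overflow 18)
  27÷3 = 9 each, +1 to first 0
Round 3: Cedarfen=22 Dunmere=35 Greywater=37 → close Greywater (overflow 24)
  37÷2 = 18 each, +1 to first 1
Round 4: Cedarfen=41 Dunmere=53 → close Dunmere (overflow 38)
  53÷1 = 53 each, +1 to first 0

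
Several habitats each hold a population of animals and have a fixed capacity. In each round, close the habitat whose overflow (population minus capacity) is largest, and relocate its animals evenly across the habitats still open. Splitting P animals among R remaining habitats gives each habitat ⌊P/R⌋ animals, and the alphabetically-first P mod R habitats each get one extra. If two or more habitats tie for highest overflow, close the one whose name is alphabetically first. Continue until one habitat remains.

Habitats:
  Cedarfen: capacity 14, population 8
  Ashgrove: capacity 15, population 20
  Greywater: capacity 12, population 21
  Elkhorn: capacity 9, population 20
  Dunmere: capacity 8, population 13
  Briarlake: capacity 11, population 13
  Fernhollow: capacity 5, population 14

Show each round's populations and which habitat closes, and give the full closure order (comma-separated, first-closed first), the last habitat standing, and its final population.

Closure order: Elkhorn, Fernhollow, Greywater, Ashgrove, Briarlake, Dunmere
Last habitat: Cedarfen with 109 animals

Round 1: Ashgrove=20 Briarlake=13 Cedarfen=8 Dunmere=13 Elkhorn=20 Fernhollow=14 Greywater=21 → close Elkhorn (overflow 11)
  20÷6 = 3 each, +1 to first 2
Round 2: Ashgrove=24 Briarlake=17 Cedarfen=11 Dunmere=16 Fernhollow=17 Greywater=24 → close Fernhollow (overflow 12)
  17÷5 = 3 each, +1 to first 2
Round 3: Ashgrove=28 Briarlake=21 Cedarfen=14 Dunmere=19 Greywater=27 → close Greywater (overflow 15)
  27÷4 = 6 each, +1 to first 3
Round 4: Ashgrove=35 Briarlake=28 Cedarfen=21 Dunmere=25 → close Ashgrove (overflow 20)
  35÷3 = 11 each, +1 to first 2
Round 5: Briarlake=40 Cedarfen=33 Dunmere=36 → close Briarlake (overflow 29)
  40÷2 = 20 each, +1 to first 0
Round 6: Cedarfen=53 Dunmere=56 → close Dunmere (overflow 48)
  56÷1 = 56 each, +1 to first 0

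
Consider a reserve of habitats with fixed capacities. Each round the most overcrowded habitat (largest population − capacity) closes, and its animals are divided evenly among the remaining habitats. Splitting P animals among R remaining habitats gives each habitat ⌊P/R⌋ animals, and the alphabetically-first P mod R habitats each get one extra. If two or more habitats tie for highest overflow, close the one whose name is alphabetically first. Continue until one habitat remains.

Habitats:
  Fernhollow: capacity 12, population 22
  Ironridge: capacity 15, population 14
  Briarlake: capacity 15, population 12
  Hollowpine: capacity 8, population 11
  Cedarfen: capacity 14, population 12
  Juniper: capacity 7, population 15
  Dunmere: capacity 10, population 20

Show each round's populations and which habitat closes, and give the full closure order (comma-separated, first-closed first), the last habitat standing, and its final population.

Closure order: Dunmere, Fernhollow, Juniper, Hollowpine, Briarlake, Cedarfen
Last habitat: Ironridge with 106 animals

Round 1: Briarlake=12 Cedarfen=12 Dunmere=20 Fernhollow=22 Hollowpine=11 Ironridge=14 Juniper=15 → close Dunmere (overflow 10)
  20÷6 = 3 each, +1 to first 2
Round 2: Briarlake=16 Cedarfen=16 Fernhollow=25 Hollowpine=14 Ironridge=17 Juniper=18 → close Fernhollow (overflow 13)
  25÷5 = 5 each, +1 to first 0
Round 3: Briarlake=21 Cedarfen=21 Hollowpine=19 Ironridge=22 Juniper=23 → close Juniper (overflow 16)
  23÷4 = 5 each, +1 to first 3
Round 4: Briarlake=27 Cedarfen=27 Hollowpine=25 Ironridge=27 → close Hollowpine (overflow 17)
  25÷3 = 8 each, +1 to first 1
Round 5: Briarlake=36 Cedarfen=35 Ironridge=35 → close Briarlake (overflow 21)
  36÷2 = 18 each, +1 to first 0
Round 6: Cedarfen=53 Ironridge=53 → close Cedarfen (overflow 39)
  53÷1 = 53 each, +1 to first 0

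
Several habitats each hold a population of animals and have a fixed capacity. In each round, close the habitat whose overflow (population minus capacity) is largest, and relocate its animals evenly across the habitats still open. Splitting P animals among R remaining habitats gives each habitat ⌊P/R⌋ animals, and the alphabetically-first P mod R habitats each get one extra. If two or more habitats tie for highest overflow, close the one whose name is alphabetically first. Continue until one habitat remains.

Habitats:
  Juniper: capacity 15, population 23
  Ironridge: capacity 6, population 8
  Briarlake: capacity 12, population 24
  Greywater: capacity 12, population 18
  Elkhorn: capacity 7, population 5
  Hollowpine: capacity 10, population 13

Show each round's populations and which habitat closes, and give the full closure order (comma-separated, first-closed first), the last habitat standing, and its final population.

Closure order: Briarlake, Juniper, Greywater, Hollowpine, Ironridge
Last habitat: Elkhorn with 91 animals

Round 1: Briarlake=24 Elkhorn=5 Greywater=18 Hollowpine=13 Ironridge=8 Juniper=23 → close Briarlake (overflow 12)
  24÷5 = 4 each, +1 to first 4
Round 2: Elkhorn=10 Greywater=23 Hollowpine=18 Ironridge=13 Juniper=27 → close Juniper (overflow 12)
  27÷4 = 6 each, +1 to first 3
Round 3: Elkhorn=17 Greywater=30 Hollowpine=25 Ironridge=19 → close Greywater (overflow 18)
  30÷3 = 10 each, +1 to first 0
Round 4: Elkhorn=27 Hollowpine=35 Ironridge=29 → close Hollowpine (overflow 25)
  35÷2 = 17 each, +1 to first 1
Round 5: Elkhorn=45 Ironridge=46 → close Ironridge (overflow 40)
  46÷1 = 46 each, +1 to first 0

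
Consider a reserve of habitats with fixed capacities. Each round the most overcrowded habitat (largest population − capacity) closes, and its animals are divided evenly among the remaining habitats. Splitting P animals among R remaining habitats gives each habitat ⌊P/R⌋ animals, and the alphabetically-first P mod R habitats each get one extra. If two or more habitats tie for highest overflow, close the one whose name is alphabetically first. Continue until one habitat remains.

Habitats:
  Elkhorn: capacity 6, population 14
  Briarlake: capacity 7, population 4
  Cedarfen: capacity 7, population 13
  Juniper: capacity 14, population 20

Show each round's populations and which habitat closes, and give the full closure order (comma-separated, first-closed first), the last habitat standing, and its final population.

Closure order: Elkhorn, Cedarfen, Juniper
Last habitat: Briarlake with 51 animals

Round 1: Briarlake=4 Cedarfen=13 Elkhorn=14 Juniper=20 → close Elkhorn (overflow 8)
  14÷3 = 4 each, +1 to first 2
Round 2: Briarlake=9 Cedarfen=18 Juniper=24 → close Cedarfen (overflow 11)
  18÷2 = 9 each, +1 to first 0
Round 3: Briarlake=18 Juniper=33 → close Juniper (overflow 19)
  33÷1 = 33 each, +1 to first 0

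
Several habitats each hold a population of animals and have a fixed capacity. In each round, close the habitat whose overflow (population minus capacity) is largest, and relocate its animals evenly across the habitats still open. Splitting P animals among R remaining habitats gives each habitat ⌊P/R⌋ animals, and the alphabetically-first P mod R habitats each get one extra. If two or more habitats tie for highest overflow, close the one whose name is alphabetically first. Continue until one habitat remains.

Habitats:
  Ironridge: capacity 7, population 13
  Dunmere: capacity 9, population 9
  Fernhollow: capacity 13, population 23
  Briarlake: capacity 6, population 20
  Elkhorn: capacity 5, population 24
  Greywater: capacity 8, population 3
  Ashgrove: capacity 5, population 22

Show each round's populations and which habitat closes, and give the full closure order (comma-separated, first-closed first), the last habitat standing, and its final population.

Round 1: Ashgrove=22 Briarlake=20 Dunmere=9 Elkhorn=24 Fernhollow=23 Greywater=3 Ironridge=13 → close Elkhorn (overflow 19)
  24÷6 = 4 each, +1 to first 0
Round 2: Ashgrove=26 Briarlake=24 Dunmere=13 Fernhollow=27 Greywater=7 Ironridge=17 → close Ashgrove (overflow 21)
  26÷5 = 5 each, +1 to first 1
Round 3: Briarlake=30 Dunmere=18 Fernhollow=32 Greywater=12 Ironridge=22 → close Briarlake (overflow 24)
  30÷4 = 7 each, +1 to first 2
Round 4: Dunmere=26 Fernhollow=40 Greywater=19 Ironridge=29 → close Fernhollow (overflow 27)
  40÷3 = 13 each, +1 to first 1
Round 5: Dunmere=40 Greywater=32 Ironridge=42 → close Ironridge (overflow 35)
  42÷2 = 21 each, +1 to first 0
Round 6: Dunmere=61 Greywater=53 → close Dunmere (overflow 52)
  61÷1 = 61 each, +1 to first 0

Closure order: Elkhorn, Ashgrove, Briarlake, Fernhollow, Ironridge, Dunmere
Last habitat: Greywater with 114 animals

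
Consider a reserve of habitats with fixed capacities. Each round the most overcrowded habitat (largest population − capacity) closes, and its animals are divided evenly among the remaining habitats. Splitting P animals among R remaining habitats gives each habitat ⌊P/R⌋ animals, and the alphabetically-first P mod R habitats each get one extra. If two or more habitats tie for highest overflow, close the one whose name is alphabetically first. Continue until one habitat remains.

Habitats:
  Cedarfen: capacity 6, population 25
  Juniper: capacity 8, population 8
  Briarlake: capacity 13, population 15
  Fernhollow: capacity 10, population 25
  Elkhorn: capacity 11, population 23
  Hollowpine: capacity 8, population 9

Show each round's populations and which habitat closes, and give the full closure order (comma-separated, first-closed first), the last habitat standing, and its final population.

Closure order: Cedarfen, Fernhollow, Elkhorn, Briarlake, Hollowpine
Last habitat: Juniper with 105 animals

Round 1: Briarlake=15 Cedarfen=25 Elkhorn=23 Fernhollow=25 Hollowpine=9 Juniper=8 → close Cedarfen (overflow 19)
  25÷5 = 5 each, +1 to first 0
Round 2: Briarlake=20 Elkhorn=28 Fernhollow=30 Hollowpine=14 Juniper=13 → close Fernhollow (overflow 20)
  30÷4 = 7 each, +1 to first 2
Round 3: Briarlake=28 Elkhorn=36 Hollowpine=21 Juniper=20 → close Elkhorn (overflow 25)
  36÷3 = 12 each, +1 to first 0
Round 4: Briarlake=40 Hollowpine=33 Juniper=32 → close Briarlake (overflow 27)
  40÷2 = 20 each, +1 to first 0
Round 5: Hollowpine=53 Juniper=52 → close Hollowpine (overflow 45)
  53÷1 = 53 each, +1 to first 0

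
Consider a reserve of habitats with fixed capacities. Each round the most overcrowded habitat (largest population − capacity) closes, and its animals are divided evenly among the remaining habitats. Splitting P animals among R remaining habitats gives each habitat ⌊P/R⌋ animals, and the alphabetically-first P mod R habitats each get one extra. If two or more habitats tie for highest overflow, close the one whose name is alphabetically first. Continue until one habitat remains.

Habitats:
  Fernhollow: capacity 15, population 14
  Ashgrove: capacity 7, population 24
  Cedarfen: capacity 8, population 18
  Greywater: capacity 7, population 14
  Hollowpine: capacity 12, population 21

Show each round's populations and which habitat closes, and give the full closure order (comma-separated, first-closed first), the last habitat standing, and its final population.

Round 1: Ashgrove=24 Cedarfen=18 Fernhollow=14 Greywater=14 Hollowpine=21 → close Ashgrove (overflow 17)
  24÷4 = 6 each, +1 to first 0
Round 2: Cedarfen=24 Fernhollow=20 Greywater=20 Hollowpine=27 → close Cedarfen (overflow 16)
  24÷3 = 8 each, +1 to first 0
Round 3: Fernhollow=28 Greywater=28 Hollowpine=35 → close Hollowpine (overflow 23)
  35÷2 = 17 each, +1 to first 1
Round 4: Fernhollow=46 Greywater=45 → close Greywater (overflow 38)
  45÷1 = 45 each, +1 to first 0

Closure order: Ashgrove, Cedarfen, Hollowpine, Greywater
Last habitat: Fernhollow with 91 animals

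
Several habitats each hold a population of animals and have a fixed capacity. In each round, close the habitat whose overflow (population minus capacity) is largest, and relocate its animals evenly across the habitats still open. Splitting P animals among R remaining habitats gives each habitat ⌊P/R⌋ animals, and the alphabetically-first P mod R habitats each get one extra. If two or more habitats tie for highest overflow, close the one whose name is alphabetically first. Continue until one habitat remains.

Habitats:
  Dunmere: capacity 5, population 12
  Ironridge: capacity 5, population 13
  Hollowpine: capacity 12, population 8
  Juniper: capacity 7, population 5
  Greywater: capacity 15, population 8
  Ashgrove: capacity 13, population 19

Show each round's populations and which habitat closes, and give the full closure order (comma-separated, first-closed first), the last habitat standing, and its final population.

Round 1: Ashgrove=19 Dunmere=12 Greywater=8 Hollowpine=8 Ironridge=13 Juniper=5 → close Ironridge (overflow 8)
  13÷5 = 2 each, +1 to first 3
Round 2: Ashgrove=22 Dunmere=15 Greywater=11 Hollowpine=10 Juniper=7 → close Dunmere (overflow 10)
  15÷4 = 3 each, +1 to first 3
Round 3: Ashgrove=26 Greywater=15 Hollowpine=14 Juniper=10 → close Ashgrove (overflow 13)
  26÷3 = 8 each, +1 to first 2
Round 4: Greywater=24 Hollowpine=23 Juniper=18 → close Hollowpine (overflow 11)
  23÷2 = 11 each, +1 to first 1
Round 5: Greywater=36 Juniper=29 → close Juniper (overflow 22)
  29÷1 = 29 each, +1 to first 0

Closure order: Ironridge, Dunmere, Ashgrove, Hollowpine, Juniper
Last habitat: Greywater with 65 animals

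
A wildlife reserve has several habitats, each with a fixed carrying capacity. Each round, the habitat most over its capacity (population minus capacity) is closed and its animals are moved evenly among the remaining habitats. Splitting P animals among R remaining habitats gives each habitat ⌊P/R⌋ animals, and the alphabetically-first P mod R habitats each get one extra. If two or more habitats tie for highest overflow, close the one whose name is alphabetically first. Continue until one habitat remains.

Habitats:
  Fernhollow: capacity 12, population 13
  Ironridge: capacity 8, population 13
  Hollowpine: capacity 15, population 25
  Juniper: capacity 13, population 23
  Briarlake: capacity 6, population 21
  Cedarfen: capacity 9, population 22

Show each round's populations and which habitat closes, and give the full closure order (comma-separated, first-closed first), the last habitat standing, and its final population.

Round 1: Briarlake=21 Cedarfen=22 Fernhollow=13 Hollowpine=25 Ironridge=13 Juniper=23 → close Briarlake (overflow 15)
  21÷5 = 4 each, +1 to first 1
Round 2: Cedarfen=27 Fernhollow=17 Hollowpine=29 Ironridge=17 Juniper=27 → close Cedarfen (overflow 18)
  27÷4 = 6 each, +1 to first 3
Round 3: Fernhollow=24 Hollowpine=36 Ironridge=24 Juniper=33 → close Hollowpine (overflow 21)
  36÷3 = 12 each, +1 to first 0
Round 4: Fernhollow=36 Ironridge=36 Juniper=45 → close Juniper (overflow 32)
  45÷2 = 22 each, +1 to first 1
Round 5: Fernhollow=59 Ironridge=58 → close Ironridge (overflow 50)
  58÷1 = 58 each, +1 to first 0

Closure order: Briarlake, Cedarfen, Hollowpine, Juniper, Ironridge
Last habitat: Fernhollow with 117 animals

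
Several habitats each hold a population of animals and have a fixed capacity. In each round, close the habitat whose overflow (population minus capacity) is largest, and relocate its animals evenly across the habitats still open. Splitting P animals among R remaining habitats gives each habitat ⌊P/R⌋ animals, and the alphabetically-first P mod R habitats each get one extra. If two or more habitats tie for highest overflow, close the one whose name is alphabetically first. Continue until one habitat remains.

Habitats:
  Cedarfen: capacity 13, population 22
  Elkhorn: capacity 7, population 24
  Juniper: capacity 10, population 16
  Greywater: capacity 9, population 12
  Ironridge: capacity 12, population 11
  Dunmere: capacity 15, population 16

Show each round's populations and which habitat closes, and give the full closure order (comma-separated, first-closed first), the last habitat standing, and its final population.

Closure order: Elkhorn, Cedarfen, Juniper, Greywater, Dunmere
Last habitat: Ironridge with 101 animals

Round 1: Cedarfen=22 Dunmere=16 Elkhorn=24 Greywater=12 Ironridge=11 Juniper=16 → close Elkhorn (overflow 17)
  24÷5 = 4 each, +1 to first 4
Round 2: Cedarfen=27 Dunmere=21 Greywater=17 Ironridge=16 Juniper=20 → close Cedarfen (overflow 14)
  27÷4 = 6 each, +1 to first 3
Round 3: Dunmere=28 Greywater=24 Ironridge=23 Juniper=26 → close Juniper (overflow 16)
  26÷3 = 8 each, +1 to first 2
Round 4: Dunmere=37 Greywater=33 Ironridge=31 → close Greywater (overflow 24)
  33÷2 = 16 each, +1 to first 1
Round 5: Dunmere=54 Ironridge=47 → close Dunmere (overflow 39)
  54÷1 = 54 each, +1 to first 0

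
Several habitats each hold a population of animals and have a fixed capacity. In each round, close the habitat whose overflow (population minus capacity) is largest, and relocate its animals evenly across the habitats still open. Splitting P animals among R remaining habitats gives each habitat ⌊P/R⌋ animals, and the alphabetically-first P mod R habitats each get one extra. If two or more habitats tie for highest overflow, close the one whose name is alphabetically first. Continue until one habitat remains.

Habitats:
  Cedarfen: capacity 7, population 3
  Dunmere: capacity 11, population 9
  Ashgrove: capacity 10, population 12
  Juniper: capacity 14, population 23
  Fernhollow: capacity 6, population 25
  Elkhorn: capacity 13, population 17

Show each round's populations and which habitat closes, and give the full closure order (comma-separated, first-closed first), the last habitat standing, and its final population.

Closure order: Fernhollow, Juniper, Elkhorn, Ashgrove, Dunmere
Last habitat: Cedarfen with 89 animals

Round 1: Ashgrove=12 Cedarfen=3 Dunmere=9 Elkhorn=17 Fernhollow=25 Juniper=23 → close Fernhollow (overflow 19)
  25÷5 = 5 each, +1 to first 0
Round 2: Ashgrove=17 Cedarfen=8 Dunmere=14 Elkhorn=22 Juniper=28 → close Juniper (overflow 14)
  28÷4 = 7 each, +1 to first 0
Round 3: Ashgrove=24 Cedarfen=15 Dunmere=21 Elkhorn=29 → close Elkhorn (overflow 16)
  29÷3 = 9 each, +1 to first 2
Round 4: Ashgrove=34 Cedarfen=25 Dunmere=30 → close Ashgrove (overflow 24)
  34÷2 = 17 each, +1 to first 0
Round 5: Cedarfen=42 Dunmere=47 → close Dunmere (overflow 36)
  47÷1 = 47 each, +1 to first 0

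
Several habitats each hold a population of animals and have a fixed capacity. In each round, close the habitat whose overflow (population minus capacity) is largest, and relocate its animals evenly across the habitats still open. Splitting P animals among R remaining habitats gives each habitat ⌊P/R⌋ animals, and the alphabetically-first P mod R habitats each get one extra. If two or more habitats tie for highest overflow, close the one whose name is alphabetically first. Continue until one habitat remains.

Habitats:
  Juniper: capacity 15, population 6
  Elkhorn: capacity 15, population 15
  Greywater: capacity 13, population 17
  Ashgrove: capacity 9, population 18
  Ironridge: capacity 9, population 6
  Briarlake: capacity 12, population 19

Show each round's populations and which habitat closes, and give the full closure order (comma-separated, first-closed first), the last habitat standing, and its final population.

Closure order: Ashgrove, Briarlake, Greywater, Elkhorn, Ironridge
Last habitat: Juniper with 81 animals

Round 1: Ashgrove=18 Briarlake=19 Elkhorn=15 Greywater=17 Ironridge=6 Juniper=6 → close Ashgrove (overflow 9)
  18÷5 = 3 each, +1 to first 3
Round 2: Briarlake=23 Elkhorn=19 Greywater=21 Ironridge=9 Juniper=9 → close Briarlake (overflow 11)
  23÷4 = 5 each, +1 to first 3
Round 3: Elkhorn=25 Greywater=27 Ironridge=15 Juniper=14 → close Greywater (overflow 14)
  27÷3 = 9 each, +1 to first 0
Round 4: Elkhorn=34 Ironridge=24 Juniper=23 → close Elkhorn (overflow 19)
  34÷2 = 17 each, +1 to first 0
Round 5: Ironridge=41 Juniper=40 → close Ironridge (overflow 32)
  41÷1 = 41 each, +1 to first 0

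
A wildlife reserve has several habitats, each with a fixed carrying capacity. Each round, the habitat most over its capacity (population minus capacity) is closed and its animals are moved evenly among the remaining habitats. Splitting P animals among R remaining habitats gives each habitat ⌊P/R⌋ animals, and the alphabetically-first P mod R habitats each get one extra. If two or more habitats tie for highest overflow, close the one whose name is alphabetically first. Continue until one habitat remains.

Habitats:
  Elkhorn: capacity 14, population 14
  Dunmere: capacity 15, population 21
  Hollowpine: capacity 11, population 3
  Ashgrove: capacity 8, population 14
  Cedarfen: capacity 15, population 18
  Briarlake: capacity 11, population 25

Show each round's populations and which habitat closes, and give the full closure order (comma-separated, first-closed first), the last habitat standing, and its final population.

Round 1: Ashgrove=14 Briarlake=25 Cedarfen=18 Dunmere=21 Elkhorn=14 Hollowpine=3 → close Briarlake (overflow 14)
  25÷5 = 5 each, +1 to first 0
Round 2: Ashgrove=19 Cedarfen=23 Dunmere=26 Elkhorn=19 Hollowpine=8 → close Ashgrove (overflow 11)
  19÷4 = 4 each, +1 to first 3
Round 3: Cedarfen=28 Dunmere=31 Elkhorn=24 Hollowpine=12 → close Dunmere (overflow 16)
  31÷3 = 10 each, +1 to first 1
Round 4: Cedarfen=39 Elkhorn=34 Hollowpine=22 → close Cedarfen (overflow 24)
  39÷2 = 19 each, +1 to first 1
Round 5: Elkhorn=54 Hollowpine=41 → close Elkhorn (overflow 40)
  54÷1 = 54 each, +1 to first 0

Closure order: Briarlake, Ashgrove, Dunmere, Cedarfen, Elkhorn
Last habitat: Hollowpine with 95 animals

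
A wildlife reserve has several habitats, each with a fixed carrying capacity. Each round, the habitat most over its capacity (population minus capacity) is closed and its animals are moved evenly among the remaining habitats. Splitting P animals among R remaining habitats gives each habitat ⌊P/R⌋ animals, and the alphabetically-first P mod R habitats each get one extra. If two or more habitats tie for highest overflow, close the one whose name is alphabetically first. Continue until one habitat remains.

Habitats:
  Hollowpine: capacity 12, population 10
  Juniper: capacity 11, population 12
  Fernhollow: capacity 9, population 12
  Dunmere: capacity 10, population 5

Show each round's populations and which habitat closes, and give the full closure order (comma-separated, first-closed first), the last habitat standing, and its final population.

Round 1: Dunmere=5 Fernhollow=12 Hollowpine=10 Juniper=12 → close Fernhollow (overflow 3)
  12÷3 = 4 each, +1 to first 0
Round 2: Dunmere=9 Hollowpine=14 Juniper=16 → close Juniper (overflow 5)
  16÷2 = 8 each, +1 to first 0
Round 3: Dunmere=17 Hollowpine=22 → close Hollowpine (overflow 10)
  22÷1 = 22 each, +1 to first 0

Closure order: Fernhollow, Juniper, Hollowpine
Last habitat: Dunmere with 39 animals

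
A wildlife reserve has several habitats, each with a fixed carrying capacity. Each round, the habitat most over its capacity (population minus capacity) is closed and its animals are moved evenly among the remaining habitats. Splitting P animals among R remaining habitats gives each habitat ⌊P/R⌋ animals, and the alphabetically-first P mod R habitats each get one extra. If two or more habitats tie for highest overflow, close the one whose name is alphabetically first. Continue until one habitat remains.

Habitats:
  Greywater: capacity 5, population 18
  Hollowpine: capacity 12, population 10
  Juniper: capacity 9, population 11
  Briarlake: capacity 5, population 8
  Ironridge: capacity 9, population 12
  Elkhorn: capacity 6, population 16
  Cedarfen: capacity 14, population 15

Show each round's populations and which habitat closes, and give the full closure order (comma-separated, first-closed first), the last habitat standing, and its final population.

Closure order: Greywater, Elkhorn, Briarlake, Ironridge, Cedarfen, Juniper
Last habitat: Hollowpine with 90 animals

Round 1: Briarlake=8 Cedarfen=15 Elkhorn=16 Greywater=18 Hollowpine=10 Ironridge=12 Juniper=11 → close Greywater (overflow 13)
  18÷6 = 3 each, +1 to first 0
Round 2: Briarlake=11 Cedarfen=18 Elkhorn=19 Hollowpine=13 Ironridge=15 Juniper=14 → close Elkhorn (overflow 13)
  19÷5 = 3 each, +1 to first 4
Round 3: Briarlake=15 Cedarfen=22 Hollowpine=17 Ironridge=19 Juniper=17 → close Briarlake (overflow 10)
  15÷4 = 3 each, +1 to first 3
Round 4: Cedarfen=26 Hollowpine=21 Ironridge=23 Juniper=20 → close Ironridge (overflow 14)
  23÷3 = 7 each, +1 to first 2
Round 5: Cedarfen=34 Hollowpine=29 Juniper=27 → close Cedarfen (overflow 20)
  34÷2 = 17 each, +1 to first 0
Round 6: Hollowpine=46 Juniper=44 → close Juniper (overflow 35)
  44÷1 = 44 each, +1 to first 0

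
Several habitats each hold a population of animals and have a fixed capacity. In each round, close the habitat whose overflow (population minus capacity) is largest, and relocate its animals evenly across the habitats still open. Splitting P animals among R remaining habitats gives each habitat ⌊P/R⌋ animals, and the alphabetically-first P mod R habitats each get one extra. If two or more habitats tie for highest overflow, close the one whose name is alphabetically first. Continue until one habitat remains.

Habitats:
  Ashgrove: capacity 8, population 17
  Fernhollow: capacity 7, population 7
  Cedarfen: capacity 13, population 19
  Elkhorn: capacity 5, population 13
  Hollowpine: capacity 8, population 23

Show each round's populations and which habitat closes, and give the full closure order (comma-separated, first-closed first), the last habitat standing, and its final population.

Round 1: Ashgrove=17 Cedarfen=19 Elkhorn=13 Fernhollow=7 Hollowpine=23 → close Hollowpine (overflow 15)
  23÷4 = 5 each, +1 to first 3
Round 2: Ashgrove=23 Cedarfen=25 Elkhorn=19 Fernhollow=12 → close Ashgrove (overflow 15)
  23÷3 = 7 each, +1 to first 2
Round 3: Cedarfen=33 Elkhorn=27 Fernhollow=19 → close Elkhorn (overflow 22)
  27÷2 = 13 each, +1 to first 1
Round 4: Cedarfen=47 Fernhollow=32 → close Cedarfen (overflow 34)
  47÷1 = 47 each, +1 to first 0

Closure order: Hollowpine, Ashgrove, Elkhorn, Cedarfen
Last habitat: Fernhollow with 79 animals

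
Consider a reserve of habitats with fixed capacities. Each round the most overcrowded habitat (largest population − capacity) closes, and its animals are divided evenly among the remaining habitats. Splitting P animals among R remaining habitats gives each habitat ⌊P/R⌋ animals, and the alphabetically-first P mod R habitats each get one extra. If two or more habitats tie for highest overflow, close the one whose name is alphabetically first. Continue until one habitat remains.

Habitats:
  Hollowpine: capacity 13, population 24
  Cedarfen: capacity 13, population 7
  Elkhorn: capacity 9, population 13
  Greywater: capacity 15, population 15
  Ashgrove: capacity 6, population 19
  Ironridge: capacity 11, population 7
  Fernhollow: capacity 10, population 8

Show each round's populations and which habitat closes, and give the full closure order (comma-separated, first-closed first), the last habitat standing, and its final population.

Round 1: Ashgrove=19 Cedarfen=7 Elkhorn=13 Fernhollow=8 Greywater=15 Hollowpine=24 Ironridge=7 → close Ashgrove (overflow 13)
  19÷6 = 3 each, +1 to first 1
Round 2: Cedarfen=11 Elkhorn=16 Fernhollow=11 Greywater=18 Hollowpine=27 Ironridge=10 → close Hollowpine (overflow 14)
  27÷5 = 5 each, +1 to first 2
Round 3: Cedarfen=17 Elkhorn=22 Fernhollow=16 Greywater=23 Ironridge=15 → close Elkhorn (overflow 13)
  22÷4 = 5 each, +1 to first 2
Round 4: Cedarfen=23 Fernhollow=22 Greywater=28 Ironridge=20 → close Greywater (overflow 13)
  28÷3 = 9 each, +1 to first 1
Round 5: Cedarfen=33 Fernhollow=31 Ironridge=29 → close Fernhollow (overflow 21)
  31÷2 = 15 each, +1 to first 1
Round 6: Cedarfen=49 Ironridge=44 → close Cedarfen (overflow 36)
  49÷1 = 49 each, +1 to first 0

Closure order: Ashgrove, Hollowpine, Elkhorn, Greywater, Fernhollow, Cedarfen
Last habitat: Ironridge with 93 animals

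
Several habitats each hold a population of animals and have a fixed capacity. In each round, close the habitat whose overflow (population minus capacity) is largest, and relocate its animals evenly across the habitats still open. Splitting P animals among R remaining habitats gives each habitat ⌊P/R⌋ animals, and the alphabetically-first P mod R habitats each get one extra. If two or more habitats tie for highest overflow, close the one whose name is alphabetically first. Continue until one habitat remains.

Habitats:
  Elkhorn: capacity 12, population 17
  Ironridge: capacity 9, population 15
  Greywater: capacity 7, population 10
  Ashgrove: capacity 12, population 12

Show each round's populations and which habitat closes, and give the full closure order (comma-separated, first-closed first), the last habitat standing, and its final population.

Closure order: Ironridge, Elkhorn, Greywater
Last habitat: Ashgrove with 54 animals

Round 1: Ashgrove=12 Elkhorn=17 Greywater=10 Ironridge=15 → close Ironridge (overflow 6)
  15÷3 = 5 each, +1 to first 0
Round 2: Ashgrove=17 Elkhorn=22 Greywater=15 → close Elkhorn (overflow 10)
  22÷2 = 11 each, +1 to first 0
Round 3: Ashgrove=28 Greywater=26 → close Greywater (overflow 19)
  26÷1 = 26 each, +1 to first 0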